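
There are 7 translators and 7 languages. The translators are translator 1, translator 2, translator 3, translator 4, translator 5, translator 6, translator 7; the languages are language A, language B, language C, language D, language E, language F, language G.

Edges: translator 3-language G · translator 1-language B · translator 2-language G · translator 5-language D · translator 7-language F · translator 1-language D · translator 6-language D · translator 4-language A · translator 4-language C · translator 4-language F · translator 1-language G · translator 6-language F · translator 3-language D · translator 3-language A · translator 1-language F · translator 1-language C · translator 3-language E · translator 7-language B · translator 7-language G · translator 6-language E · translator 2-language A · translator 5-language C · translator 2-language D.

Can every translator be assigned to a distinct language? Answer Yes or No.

Yes

For example, pair translator 1–language B, translator 2–language G, translator 3–language A, translator 4–language C, translator 5–language D, translator 6–language E, translator 7–language F.
Every translator is matched, so this is a perfect matching.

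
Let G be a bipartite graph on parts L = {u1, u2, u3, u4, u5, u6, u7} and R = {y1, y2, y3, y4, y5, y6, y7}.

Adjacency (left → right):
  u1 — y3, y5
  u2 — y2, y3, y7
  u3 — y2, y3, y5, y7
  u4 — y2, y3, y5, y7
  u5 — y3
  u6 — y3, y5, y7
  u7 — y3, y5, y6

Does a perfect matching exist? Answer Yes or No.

The set {u1, u2, u3, u4, u5, u6} has only 4 neighbours ({y2, y3, y5, y7}), so by Hall's theorem at most 5 of the 7 left vertices can be matched.
Hence no matching covers every left vertex.

No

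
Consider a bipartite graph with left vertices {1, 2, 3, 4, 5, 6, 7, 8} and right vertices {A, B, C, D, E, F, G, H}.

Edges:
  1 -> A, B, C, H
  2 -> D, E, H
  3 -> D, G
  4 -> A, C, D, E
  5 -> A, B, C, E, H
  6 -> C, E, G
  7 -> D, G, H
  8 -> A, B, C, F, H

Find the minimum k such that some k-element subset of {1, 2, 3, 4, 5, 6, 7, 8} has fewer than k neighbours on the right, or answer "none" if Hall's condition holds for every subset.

none

A matching saturating every left vertex exists, for instance 1→B, 2→E, 3→D, 4→A, 5→H, 6→C, 7→G, 8→F.
By Hall's marriage theorem, this means |N(S)| ≥ |S| for every subset S, so no violating subset exists.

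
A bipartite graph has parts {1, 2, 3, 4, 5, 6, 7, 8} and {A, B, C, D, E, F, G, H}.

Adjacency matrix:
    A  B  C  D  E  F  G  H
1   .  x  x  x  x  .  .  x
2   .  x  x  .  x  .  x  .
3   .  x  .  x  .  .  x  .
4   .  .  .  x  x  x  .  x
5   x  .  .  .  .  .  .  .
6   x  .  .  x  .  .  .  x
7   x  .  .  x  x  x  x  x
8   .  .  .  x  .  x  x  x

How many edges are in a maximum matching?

A valid assignment of size 8: 1–E, 2–C, 3–B, 4–H, 5–A, 6–D, 7–G, 8–F.
This saturates every left vertex, so 8 is the maximum.

8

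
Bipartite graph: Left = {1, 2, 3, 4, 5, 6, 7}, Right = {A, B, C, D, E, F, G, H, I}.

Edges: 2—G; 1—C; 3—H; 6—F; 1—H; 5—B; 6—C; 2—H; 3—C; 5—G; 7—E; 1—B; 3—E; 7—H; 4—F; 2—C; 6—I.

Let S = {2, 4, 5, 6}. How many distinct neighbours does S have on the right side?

The union of neighbours of {2, 4, 5, 6} is {B, C, F, G, H, I}, which has 6 elements.
Since |N(S)| = 6 ≥ |S| = 4, Hall's condition holds for this subset.

6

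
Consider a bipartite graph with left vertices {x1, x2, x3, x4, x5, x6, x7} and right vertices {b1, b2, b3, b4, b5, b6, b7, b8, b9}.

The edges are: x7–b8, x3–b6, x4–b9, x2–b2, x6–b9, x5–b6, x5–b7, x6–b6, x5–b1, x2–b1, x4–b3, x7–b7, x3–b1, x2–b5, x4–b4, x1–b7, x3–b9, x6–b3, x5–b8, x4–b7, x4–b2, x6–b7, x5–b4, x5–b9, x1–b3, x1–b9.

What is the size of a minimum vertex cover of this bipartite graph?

7

{x1, x2, x3, x4, x5, x6, x7} is a vertex cover of size 7: every edge has an endpoint in this set.
No smaller cover exists because x1–b7, x2–b5, x3–b6, x4–b4, x5–b1, x6–b3, x7–b8 is a matching of size 7, and a cover must include an endpoint of each of these disjoint edges (König's theorem).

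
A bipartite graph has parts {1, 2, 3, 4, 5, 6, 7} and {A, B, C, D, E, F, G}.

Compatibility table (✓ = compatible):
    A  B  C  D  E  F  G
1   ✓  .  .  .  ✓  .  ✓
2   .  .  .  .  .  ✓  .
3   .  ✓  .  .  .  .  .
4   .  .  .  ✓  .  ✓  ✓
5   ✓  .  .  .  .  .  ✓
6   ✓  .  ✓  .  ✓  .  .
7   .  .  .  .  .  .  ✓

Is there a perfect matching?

A valid assignment of size 7: 1–E, 2–F, 3–B, 4–D, 5–A, 6–C, 7–G.
All 7 left vertices are covered.

Yes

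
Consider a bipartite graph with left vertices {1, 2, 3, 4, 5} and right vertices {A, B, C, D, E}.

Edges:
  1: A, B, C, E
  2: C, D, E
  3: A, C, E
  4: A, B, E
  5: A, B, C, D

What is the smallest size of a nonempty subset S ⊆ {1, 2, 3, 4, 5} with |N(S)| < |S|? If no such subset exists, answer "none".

A matching saturating every left vertex exists, for instance 1→C, 2→D, 3→A, 4→E, 5→B.
By Hall's marriage theorem, this means |N(S)| ≥ |S| for every subset S, so no violating subset exists.

none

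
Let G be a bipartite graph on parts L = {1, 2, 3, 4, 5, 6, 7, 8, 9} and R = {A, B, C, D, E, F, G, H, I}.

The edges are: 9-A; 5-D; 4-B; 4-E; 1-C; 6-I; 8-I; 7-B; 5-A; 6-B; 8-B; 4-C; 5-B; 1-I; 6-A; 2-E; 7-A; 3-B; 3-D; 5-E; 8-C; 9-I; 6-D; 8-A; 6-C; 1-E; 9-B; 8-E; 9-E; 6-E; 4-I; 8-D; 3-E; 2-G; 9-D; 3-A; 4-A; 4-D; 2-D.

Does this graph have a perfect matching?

The set {1, 3, 4, 5, 6, 7, 8, 9} has only 6 neighbours ({A, B, C, D, E, I}), so by Hall's theorem at most 7 of the 9 left vertices can be matched.
Hence no matching covers every left vertex.

No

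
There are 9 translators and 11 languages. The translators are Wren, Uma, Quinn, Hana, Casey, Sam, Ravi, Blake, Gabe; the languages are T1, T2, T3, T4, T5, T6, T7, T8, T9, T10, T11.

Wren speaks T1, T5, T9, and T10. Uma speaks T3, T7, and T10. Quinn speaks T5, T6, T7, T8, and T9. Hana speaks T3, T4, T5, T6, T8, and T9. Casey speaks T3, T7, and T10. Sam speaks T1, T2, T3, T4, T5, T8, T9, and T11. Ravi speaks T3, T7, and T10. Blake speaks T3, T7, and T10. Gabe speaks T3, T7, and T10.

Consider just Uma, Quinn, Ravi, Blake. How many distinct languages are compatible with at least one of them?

7

The union of neighbours of {Uma, Quinn, Ravi, Blake} is {T3, T5, T6, T7, T8, T9, T10}, which has 7 elements.
Since |N(S)| = 7 ≥ |S| = 4, Hall's condition holds for this subset.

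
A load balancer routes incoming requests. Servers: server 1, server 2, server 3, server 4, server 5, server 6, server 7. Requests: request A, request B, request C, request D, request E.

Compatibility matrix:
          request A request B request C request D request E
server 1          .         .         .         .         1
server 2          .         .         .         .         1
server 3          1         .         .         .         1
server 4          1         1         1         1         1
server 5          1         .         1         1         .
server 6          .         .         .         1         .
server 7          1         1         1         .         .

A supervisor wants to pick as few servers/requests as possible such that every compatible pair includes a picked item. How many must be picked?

A maximum matching has 5 edges (e.g. server 1–request E, server 3–request A, server 4–request B, server 5–request C, server 6–request D).
By König's theorem the minimum vertex cover has the same size. One such cover is {request A, request B, request C, request D, request E}.

5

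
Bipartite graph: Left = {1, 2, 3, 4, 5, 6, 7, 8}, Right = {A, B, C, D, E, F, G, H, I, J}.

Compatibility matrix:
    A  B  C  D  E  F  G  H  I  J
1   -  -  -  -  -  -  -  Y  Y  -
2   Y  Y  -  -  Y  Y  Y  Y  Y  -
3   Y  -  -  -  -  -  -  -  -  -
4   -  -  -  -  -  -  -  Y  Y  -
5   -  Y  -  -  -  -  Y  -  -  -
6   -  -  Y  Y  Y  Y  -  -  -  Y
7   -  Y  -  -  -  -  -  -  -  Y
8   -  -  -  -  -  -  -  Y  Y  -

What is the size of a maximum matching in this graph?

One maximum matching: 1→I, 2→E, 3→A, 4→H, 5→G, 6→J, 7→B.
The set {1, 4, 8} has only 2 neighbours ({H, I}), so by Hall's theorem at most 7 of the 8 left vertices can be matched.

7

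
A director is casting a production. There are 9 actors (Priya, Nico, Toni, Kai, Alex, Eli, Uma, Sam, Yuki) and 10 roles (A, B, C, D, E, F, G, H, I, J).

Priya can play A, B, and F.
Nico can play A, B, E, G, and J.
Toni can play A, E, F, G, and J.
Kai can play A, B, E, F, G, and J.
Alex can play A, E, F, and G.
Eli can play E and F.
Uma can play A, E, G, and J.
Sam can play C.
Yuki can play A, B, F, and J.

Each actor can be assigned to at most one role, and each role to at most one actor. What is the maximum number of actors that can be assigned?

7

For example, pair Priya-F, Nico-B, Toni-J, Kai-A, Alex-G, Eli-E, Sam-C.
The set {Priya, Nico, Toni, Kai, Alex, Eli, Uma, Yuki} has only 6 neighbours ({A, B, E, F, G, J}), so by Hall's theorem at most 7 of the 9 actors can be matched.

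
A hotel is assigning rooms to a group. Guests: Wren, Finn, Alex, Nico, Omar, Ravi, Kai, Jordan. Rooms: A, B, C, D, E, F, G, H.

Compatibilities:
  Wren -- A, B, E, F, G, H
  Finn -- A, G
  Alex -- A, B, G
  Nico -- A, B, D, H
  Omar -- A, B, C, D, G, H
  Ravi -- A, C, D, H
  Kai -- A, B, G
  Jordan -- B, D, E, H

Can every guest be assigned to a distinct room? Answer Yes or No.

Yes

One maximum matching: Wren→F, Finn→A, Alex→G, Nico→D, Omar→H, Ravi→C, Kai→B, Jordan→E.
All 8 guests are covered.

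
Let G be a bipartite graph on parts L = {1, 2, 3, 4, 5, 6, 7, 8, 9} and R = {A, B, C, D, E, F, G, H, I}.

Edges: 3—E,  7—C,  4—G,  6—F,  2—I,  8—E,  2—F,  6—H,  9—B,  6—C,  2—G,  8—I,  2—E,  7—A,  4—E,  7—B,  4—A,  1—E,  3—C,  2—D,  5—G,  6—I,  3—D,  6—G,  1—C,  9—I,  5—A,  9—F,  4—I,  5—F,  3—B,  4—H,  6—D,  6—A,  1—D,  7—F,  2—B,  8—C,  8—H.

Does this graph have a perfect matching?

Yes

One maximum matching: 1-D, 2-G, 3-E, 4-I, 5-F, 6-H, 7-A, 8-C, 9-B.
Every left vertex is matched, so this is a perfect matching.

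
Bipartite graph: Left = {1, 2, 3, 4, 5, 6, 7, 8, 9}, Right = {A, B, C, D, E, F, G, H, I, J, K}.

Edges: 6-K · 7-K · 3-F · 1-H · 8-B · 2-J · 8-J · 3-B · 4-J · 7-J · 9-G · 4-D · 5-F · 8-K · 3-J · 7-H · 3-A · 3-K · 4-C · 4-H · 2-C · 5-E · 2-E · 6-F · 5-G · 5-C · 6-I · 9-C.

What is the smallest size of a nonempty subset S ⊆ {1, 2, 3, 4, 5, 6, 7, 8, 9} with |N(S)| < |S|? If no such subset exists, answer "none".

none

A matching saturating every left vertex exists, for instance 1→H, 2→J, 3→A, 4→D, 5→E, 6→F, 7→K, 8→B, 9→C.
By Hall's marriage theorem, this means |N(S)| ≥ |S| for every subset S, so no violating subset exists.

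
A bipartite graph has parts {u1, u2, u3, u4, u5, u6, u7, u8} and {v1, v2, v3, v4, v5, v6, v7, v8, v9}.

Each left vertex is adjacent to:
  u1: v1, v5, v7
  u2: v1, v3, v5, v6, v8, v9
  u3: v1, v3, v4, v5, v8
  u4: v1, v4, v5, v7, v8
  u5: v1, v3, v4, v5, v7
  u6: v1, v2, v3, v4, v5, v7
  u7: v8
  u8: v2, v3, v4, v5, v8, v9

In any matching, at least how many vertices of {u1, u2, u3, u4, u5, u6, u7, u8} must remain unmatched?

One maximum matching: u1-v7, u2-v6, u3-v5, u4-v4, u5-v1, u6-v2, u7-v8, u8-v3.
All 8 left vertices are matched, so no larger matching exists.
That matches 8 of the 8, leaving 0 unmatched; no matching can do better.

0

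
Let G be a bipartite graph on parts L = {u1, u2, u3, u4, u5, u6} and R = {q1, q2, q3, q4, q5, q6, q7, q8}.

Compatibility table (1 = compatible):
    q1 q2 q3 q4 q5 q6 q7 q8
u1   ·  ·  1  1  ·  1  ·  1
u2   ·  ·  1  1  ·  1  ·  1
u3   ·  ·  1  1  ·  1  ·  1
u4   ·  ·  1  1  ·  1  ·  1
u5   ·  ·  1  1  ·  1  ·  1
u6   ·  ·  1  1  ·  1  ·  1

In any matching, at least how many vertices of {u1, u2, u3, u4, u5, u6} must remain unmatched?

A valid assignment of size 4: u1–q3, u2–q8, u3–q4, u4–q6.
The set {u1, u2, u3, u4, u5, u6} has only 4 neighbours ({q3, q4, q6, q8}), so by Hall's theorem at most 4 of the 6 left vertices can be matched.
That matches 4 of the 6, leaving 2 unmatched; no matching can do better.

2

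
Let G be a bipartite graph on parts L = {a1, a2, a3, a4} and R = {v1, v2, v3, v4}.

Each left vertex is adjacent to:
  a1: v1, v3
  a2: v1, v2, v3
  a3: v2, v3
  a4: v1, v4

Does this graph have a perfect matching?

A valid assignment of size 4: a1-v3, a2-v1, a3-v2, a4-v4.
Every left vertex is matched, so this is a perfect matching.

Yes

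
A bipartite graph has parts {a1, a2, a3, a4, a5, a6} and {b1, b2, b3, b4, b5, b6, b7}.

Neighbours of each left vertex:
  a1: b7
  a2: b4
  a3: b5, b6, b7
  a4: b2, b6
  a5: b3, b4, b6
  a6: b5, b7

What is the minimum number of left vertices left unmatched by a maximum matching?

For example, pair a1–b7, a2–b4, a3–b6, a4–b2, a5–b3, a6–b5.
This saturates every left vertex, so 6 is the maximum.
That matches 6 of the 6, leaving 0 unmatched; no matching can do better.

0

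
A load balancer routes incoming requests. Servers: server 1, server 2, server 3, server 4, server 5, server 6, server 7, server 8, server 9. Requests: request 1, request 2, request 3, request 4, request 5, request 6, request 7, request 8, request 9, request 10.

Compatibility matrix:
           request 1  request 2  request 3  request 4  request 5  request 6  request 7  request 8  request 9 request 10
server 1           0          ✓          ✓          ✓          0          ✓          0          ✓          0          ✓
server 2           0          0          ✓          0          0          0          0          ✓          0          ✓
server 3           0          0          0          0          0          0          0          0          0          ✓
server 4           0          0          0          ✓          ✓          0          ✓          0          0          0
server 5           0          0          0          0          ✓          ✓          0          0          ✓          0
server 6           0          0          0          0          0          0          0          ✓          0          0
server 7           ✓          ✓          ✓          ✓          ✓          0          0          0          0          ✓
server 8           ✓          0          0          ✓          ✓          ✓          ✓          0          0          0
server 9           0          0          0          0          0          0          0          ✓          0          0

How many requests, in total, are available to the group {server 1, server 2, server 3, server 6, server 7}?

The union of neighbours of {server 1, server 2, server 3, server 6, server 7} is {request 1, request 2, request 3, request 4, request 5, request 6, request 8, request 10}, which has 8 elements.
Since |N(S)| = 8 ≥ |S| = 5, Hall's condition holds for this subset.

8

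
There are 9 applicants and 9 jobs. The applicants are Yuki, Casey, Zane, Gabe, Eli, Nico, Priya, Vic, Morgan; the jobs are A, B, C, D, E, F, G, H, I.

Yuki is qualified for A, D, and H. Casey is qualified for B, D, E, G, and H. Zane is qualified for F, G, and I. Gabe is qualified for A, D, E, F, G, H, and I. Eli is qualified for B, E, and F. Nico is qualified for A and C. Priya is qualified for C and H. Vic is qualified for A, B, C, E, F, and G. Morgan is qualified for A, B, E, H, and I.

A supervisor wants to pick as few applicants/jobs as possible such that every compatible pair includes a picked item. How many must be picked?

9

The 9 edges Yuki–D, Casey–B, Zane–I, Gabe–G, Eli–F, Nico–C, Priya–H, Vic–E, Morgan–A form a matching, so any vertex cover needs at least 9 vertices (one per matched edge).
Conversely {Yuki, Casey, Zane, Gabe, Eli, Nico, Priya, Vic, Morgan} meets every edge and has exactly 9 vertices, so 9 is optimal.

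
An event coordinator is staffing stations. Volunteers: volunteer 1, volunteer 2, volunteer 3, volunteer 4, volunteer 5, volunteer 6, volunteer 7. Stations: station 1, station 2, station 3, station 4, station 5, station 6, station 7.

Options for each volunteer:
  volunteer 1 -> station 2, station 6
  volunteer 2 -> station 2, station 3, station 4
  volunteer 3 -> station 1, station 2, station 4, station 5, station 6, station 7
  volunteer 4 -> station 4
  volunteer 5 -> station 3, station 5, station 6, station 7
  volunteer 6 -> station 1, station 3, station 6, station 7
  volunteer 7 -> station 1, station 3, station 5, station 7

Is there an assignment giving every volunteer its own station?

Yes

One maximum matching: volunteer 1→station 6, volunteer 2→station 2, volunteer 3→station 5, volunteer 4→station 4, volunteer 5→station 7, volunteer 6→station 3, volunteer 7→station 1.
All 7 volunteers are covered.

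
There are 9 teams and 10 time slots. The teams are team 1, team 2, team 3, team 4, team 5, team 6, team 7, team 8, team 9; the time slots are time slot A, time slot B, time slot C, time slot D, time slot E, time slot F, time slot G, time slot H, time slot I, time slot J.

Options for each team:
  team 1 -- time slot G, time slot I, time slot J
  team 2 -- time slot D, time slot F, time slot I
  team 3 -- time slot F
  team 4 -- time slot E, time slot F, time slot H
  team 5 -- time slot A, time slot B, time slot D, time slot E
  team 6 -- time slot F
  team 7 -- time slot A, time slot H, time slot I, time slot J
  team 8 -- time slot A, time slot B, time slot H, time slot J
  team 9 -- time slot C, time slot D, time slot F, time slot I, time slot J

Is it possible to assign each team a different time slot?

The set {team 3, team 6} has only 1 neighbour ({time slot F}), so by Hall's theorem at most 8 of the 9 teams can be matched.
Hence no matching covers every team.

No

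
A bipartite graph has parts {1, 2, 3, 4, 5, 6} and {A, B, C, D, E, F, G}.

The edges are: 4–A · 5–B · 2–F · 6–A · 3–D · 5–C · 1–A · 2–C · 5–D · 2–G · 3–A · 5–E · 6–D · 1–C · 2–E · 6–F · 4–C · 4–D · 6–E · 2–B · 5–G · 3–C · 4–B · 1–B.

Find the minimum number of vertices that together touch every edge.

6

{1, 2, 3, 4, 5, 6} is a vertex cover of size 6: every edge has an endpoint in this set.
No smaller cover exists because 1–A, 2–G, 3–D, 4–C, 5–B, 6–E is a matching of size 6, and a cover must include an endpoint of each of these disjoint edges (König's theorem).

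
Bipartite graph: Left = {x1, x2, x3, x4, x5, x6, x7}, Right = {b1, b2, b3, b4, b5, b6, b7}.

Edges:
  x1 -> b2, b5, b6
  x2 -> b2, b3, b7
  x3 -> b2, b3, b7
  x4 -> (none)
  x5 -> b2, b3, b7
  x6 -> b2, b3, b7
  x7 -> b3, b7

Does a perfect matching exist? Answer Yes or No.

No

The set {x2, x3, x4, x5, x6, x7} has only 3 neighbours ({b2, b3, b7}), so by Hall's theorem at most 4 of the 7 left vertices can be matched.
Hence no matching covers every left vertex.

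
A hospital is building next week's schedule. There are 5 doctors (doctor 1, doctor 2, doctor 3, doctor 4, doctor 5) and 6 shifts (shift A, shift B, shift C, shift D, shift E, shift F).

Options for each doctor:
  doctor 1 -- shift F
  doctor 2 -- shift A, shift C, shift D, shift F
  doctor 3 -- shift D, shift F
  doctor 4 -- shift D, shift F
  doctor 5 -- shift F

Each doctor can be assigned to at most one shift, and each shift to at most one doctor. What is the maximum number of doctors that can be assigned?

3

A valid assignment of size 3: doctor 1–shift F, doctor 2–shift A, doctor 3–shift D.
The set {doctor 1, doctor 3, doctor 4, doctor 5} has only 2 neighbours ({shift D, shift F}), so by Hall's theorem at most 3 of the 5 doctors can be matched.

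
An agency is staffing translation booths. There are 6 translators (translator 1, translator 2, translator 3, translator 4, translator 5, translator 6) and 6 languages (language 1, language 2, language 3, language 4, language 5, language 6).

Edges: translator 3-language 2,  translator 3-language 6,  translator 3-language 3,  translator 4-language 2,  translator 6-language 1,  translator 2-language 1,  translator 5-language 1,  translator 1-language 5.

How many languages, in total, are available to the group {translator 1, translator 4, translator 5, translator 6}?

The union of neighbours of {translator 1, translator 4, translator 5, translator 6} is {language 1, language 2, language 5}, which has 3 elements.
Since |N(S)| = 3 < |S| = 4, Hall's condition fails for this subset.

3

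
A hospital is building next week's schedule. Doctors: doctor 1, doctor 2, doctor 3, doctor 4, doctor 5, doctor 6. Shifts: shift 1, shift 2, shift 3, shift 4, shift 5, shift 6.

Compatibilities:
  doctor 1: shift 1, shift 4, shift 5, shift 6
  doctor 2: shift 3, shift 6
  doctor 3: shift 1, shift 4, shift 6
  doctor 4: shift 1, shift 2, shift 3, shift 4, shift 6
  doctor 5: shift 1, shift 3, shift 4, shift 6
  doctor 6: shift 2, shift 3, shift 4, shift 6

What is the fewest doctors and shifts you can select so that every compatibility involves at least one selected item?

The 6 edges doctor 1–shift 5, doctor 2–shift 3, doctor 3–shift 1, doctor 4–shift 2, doctor 5–shift 4, doctor 6–shift 6 form a matching, so any vertex cover needs at least 6 vertices (one per matched edge).
Conversely {doctor 1, doctor 2, doctor 3, doctor 4, doctor 5, doctor 6} meets every edge and has exactly 6 vertices, so 6 is optimal.

6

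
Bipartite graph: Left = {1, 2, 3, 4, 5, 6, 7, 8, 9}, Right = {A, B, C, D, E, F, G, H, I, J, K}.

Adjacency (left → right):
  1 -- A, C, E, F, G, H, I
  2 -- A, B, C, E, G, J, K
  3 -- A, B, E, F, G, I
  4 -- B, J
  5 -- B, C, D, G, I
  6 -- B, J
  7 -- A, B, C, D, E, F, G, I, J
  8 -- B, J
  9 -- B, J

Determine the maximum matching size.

7

A valid assignment of size 7: 1→H, 2→A, 3→E, 4→J, 5→D, 6→B, 7→G.
The set {4, 6, 8, 9} has only 2 neighbours ({B, J}), so by Hall's theorem at most 7 of the 9 left vertices can be matched.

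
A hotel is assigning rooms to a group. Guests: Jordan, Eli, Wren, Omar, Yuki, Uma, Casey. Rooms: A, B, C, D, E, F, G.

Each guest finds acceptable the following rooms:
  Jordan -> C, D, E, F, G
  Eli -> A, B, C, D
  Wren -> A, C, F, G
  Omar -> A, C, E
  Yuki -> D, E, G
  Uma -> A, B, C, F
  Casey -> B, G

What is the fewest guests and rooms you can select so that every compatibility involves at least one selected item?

{Jordan, Eli, Wren, Omar, Yuki, Uma, Casey} is a vertex cover of size 7: every edge has an endpoint in this set.
No smaller cover exists because Jordan–G, Eli–D, Wren–C, Omar–A, Yuki–E, Uma–F, Casey–B is a matching of size 7, and a cover must include an endpoint of each of these disjoint edges (König's theorem).

7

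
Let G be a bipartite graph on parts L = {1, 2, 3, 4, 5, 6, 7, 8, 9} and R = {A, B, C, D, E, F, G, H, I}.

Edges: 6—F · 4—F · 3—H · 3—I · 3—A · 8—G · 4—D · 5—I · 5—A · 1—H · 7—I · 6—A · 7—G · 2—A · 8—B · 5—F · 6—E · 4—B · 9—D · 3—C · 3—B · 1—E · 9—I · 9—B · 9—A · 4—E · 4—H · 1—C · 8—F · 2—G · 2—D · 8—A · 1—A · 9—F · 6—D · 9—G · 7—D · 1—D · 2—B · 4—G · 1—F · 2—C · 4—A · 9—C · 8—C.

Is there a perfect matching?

Yes

For example, pair 1→E, 2→C, 3→B, 4→H, 5→F, 6→D, 7→I, 8→A, 9→G.
Every left vertex is matched, so this is a perfect matching.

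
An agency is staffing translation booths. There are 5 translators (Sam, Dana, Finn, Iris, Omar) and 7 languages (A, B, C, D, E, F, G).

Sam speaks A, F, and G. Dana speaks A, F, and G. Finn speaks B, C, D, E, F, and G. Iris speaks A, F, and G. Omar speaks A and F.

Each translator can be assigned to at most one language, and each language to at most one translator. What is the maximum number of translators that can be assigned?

One maximum matching: Sam-G, Dana-A, Finn-E, Iris-F.
The set {Sam, Dana, Iris, Omar} has only 3 neighbours ({A, F, G}), so by Hall's theorem at most 4 of the 5 translators can be matched.

4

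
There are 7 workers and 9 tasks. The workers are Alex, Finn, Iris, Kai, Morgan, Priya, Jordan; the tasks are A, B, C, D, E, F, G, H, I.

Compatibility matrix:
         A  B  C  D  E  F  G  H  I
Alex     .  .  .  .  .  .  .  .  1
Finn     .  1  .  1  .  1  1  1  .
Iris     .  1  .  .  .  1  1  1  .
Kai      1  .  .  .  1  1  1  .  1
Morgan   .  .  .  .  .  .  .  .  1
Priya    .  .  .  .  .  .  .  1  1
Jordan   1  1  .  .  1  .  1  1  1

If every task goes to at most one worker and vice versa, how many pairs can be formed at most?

6

One maximum matching: Alex→I, Finn→B, Iris→F, Kai→A, Priya→H, Jordan→G.
The set {Alex, Morgan} has only 1 neighbour ({I}), so by Hall's theorem at most 6 of the 7 workers can be matched.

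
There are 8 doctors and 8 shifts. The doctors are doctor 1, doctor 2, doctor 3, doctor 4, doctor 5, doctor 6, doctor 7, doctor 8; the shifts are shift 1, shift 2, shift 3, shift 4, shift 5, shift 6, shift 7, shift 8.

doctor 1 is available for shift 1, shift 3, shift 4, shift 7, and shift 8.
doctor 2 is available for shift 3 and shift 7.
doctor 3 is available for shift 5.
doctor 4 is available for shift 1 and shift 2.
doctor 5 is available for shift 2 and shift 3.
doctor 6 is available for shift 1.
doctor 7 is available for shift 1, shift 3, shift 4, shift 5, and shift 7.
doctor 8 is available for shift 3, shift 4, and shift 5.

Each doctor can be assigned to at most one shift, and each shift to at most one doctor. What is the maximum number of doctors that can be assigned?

7

For example, pair doctor 1–shift 8, doctor 2–shift 7, doctor 3–shift 5, doctor 4–shift 2, doctor 5–shift 3, doctor 6–shift 1, doctor 7–shift 4.
The set {doctor 2, doctor 3, doctor 4, doctor 5, doctor 6, doctor 7, doctor 8} has only 6 neighbours ({shift 1, shift 2, shift 3, shift 4, shift 5, shift 7}), so by Hall's theorem at most 7 of the 8 doctors can be matched.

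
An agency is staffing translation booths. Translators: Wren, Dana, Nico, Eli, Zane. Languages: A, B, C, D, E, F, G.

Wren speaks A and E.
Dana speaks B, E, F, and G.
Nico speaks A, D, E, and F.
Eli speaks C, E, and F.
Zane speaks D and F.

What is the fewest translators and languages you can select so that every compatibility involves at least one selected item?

5

The 5 edges Wren–A, Dana–B, Nico–D, Eli–E, Zane–F form a matching, so any vertex cover needs at least 5 vertices (one per matched edge).
Conversely {Wren, Dana, Nico, Eli, Zane} meets every edge and has exactly 5 vertices, so 5 is optimal.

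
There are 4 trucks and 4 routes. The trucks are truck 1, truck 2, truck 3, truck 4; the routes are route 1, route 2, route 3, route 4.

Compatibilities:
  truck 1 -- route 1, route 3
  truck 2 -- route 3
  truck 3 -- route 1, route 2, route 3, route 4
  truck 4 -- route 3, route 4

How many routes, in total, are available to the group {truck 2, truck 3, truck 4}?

The union of neighbours of {truck 2, truck 3, truck 4} is {route 1, route 2, route 3, route 4}, which has 4 elements.
Since |N(S)| = 4 ≥ |S| = 3, Hall's condition holds for this subset.

4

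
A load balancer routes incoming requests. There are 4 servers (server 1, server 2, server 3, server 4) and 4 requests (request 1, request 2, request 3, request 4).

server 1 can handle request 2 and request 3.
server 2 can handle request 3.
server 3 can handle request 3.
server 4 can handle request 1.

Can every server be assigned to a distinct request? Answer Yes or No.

The set {server 2, server 3} has only 1 neighbour ({request 3}), so by Hall's theorem at most 3 of the 4 servers can be matched.
Hence no matching covers every server.

No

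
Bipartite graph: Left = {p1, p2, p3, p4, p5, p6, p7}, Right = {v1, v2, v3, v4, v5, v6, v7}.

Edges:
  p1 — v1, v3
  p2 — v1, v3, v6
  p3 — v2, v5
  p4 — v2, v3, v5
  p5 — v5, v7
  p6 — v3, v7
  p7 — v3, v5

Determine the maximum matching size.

6

A valid assignment of size 6: p1–v1, p2–v6, p3–v2, p4–v3, p5–v5, p6–v7.
The set {p3, p4, p5, p6, p7} has only 4 neighbours ({v2, v3, v5, v7}), so by Hall's theorem at most 6 of the 7 left vertices can be matched.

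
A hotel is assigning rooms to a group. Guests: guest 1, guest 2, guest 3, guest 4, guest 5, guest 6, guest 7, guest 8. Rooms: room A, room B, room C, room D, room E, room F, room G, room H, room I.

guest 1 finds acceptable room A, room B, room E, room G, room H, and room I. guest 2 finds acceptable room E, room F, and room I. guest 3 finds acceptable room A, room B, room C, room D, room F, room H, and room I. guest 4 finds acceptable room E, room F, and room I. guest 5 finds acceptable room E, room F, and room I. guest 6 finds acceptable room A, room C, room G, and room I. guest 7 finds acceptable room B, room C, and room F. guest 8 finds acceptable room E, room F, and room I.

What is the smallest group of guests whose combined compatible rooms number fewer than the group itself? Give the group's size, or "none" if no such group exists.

4

Take S = {guest 2, guest 4, guest 5, guest 8}. Its neighbourhood is {room E, room F, room I}, so |N(S)| = 3 < |S| = 4.
Every subset of size less than 4 has at least as many neighbours as members, so 4 is the minimum.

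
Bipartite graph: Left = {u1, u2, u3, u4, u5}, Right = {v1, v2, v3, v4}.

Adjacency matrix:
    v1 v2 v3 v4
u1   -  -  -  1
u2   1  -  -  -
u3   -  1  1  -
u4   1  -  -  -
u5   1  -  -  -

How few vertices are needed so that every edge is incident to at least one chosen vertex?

{u1, u3, v1} is a vertex cover of size 3: every edge has an endpoint in this set.
No smaller cover exists because u1–v4, u2–v1, u3–v2 is a matching of size 3, and a cover must include an endpoint of each of these disjoint edges (König's theorem).

3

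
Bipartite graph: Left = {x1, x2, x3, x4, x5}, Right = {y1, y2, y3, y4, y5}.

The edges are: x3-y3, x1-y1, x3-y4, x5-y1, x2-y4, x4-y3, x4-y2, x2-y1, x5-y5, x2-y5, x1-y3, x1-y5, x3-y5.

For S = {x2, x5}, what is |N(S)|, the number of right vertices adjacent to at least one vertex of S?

3

The union of neighbours of {x2, x5} is {y1, y4, y5}, which has 3 elements.
Since |N(S)| = 3 ≥ |S| = 2, Hall's condition holds for this subset.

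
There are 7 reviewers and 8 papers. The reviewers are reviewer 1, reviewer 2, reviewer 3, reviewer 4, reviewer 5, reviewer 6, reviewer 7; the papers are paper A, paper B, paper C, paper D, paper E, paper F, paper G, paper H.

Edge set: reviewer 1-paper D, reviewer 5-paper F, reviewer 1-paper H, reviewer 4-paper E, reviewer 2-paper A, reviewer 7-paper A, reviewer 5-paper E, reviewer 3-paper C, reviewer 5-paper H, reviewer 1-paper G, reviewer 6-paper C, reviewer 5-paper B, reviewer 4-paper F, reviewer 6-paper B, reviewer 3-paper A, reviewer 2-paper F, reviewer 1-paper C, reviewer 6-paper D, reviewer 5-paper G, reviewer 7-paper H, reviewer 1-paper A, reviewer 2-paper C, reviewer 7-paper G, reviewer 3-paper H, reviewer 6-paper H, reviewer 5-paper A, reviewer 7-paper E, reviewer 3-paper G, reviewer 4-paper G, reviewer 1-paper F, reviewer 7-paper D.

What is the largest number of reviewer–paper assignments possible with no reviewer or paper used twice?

For example, pair reviewer 1→paper C, reviewer 2→paper F, reviewer 3→paper A, reviewer 4→paper E, reviewer 5→paper B, reviewer 6→paper D, reviewer 7→paper G.
All 7 reviewers are matched, so no larger matching exists.

7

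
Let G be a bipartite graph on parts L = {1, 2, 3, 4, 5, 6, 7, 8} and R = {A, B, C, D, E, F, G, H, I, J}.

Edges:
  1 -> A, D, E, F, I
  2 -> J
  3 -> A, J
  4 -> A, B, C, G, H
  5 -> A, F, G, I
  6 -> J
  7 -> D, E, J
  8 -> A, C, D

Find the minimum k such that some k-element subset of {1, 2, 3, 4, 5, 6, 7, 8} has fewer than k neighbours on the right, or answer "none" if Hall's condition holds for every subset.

2

Take S = {2, 6}. Its neighbourhood is {J}, so |N(S)| = 1 < |S| = 2.
No single vertex violates Hall's condition since each has at least one neighbour, so 2 is the minimum.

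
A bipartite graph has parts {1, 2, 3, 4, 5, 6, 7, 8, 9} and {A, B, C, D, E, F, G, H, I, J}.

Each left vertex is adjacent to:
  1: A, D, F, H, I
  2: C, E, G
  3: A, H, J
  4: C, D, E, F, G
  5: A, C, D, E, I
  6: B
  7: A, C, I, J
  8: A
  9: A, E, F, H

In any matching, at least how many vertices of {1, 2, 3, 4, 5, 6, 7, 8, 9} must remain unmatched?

A valid assignment of size 9: 1-F, 2-C, 3-J, 4-G, 5-E, 6-B, 7-I, 8-A, 9-H.
All 9 left vertices are matched, so no larger matching exists.
That matches 9 of the 9, leaving 0 unmatched; no matching can do better.

0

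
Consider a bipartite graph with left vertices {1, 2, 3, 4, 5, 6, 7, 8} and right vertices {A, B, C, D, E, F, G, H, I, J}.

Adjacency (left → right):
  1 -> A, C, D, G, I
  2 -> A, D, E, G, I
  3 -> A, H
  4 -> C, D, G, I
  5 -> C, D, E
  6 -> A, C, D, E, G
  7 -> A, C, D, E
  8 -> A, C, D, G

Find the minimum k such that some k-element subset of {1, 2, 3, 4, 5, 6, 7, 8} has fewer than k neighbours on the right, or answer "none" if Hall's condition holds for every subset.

7

Take S = {1, 2, 4, 5, 6, 7, 8}. Its neighbourhood is {A, C, D, E, G, I}, so |N(S)| = 6 < |S| = 7.
Every subset of size less than 7 has at least as many neighbours as members, so 7 is the minimum.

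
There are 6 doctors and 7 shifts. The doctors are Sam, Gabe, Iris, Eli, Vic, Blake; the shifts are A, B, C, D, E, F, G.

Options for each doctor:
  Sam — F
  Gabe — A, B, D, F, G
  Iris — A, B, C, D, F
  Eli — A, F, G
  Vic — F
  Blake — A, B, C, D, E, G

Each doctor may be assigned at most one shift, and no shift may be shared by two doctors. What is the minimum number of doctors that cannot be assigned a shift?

A valid assignment of size 5: Sam→F, Gabe→B, Iris→D, Eli→A, Blake→G.
The set {Sam, Vic} has only 1 neighbour ({F}), so by Hall's theorem at most 5 of the 6 doctors can be matched.
That matches 5 of the 6, leaving 1 unmatched; no matching can do better.

1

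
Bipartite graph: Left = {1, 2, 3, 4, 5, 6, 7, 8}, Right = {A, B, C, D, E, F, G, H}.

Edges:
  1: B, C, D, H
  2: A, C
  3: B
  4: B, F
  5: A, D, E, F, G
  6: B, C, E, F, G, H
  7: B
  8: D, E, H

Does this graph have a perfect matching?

No

The set {3, 7} has only 1 neighbour ({B}), so by Hall's theorem at most 7 of the 8 left vertices can be matched.
Hence no matching covers every left vertex.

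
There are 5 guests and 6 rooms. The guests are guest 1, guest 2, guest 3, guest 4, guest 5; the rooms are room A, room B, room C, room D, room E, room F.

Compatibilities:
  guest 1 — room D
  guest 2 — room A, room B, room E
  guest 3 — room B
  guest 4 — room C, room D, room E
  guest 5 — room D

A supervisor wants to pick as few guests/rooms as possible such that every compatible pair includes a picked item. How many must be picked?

4

A maximum matching has 4 edges (e.g. guest 1–room D, guest 2–room A, guest 3–room B, guest 4–room E).
By König's theorem the minimum vertex cover has the same size. One such cover is {guest 2, guest 3, guest 4, room D}.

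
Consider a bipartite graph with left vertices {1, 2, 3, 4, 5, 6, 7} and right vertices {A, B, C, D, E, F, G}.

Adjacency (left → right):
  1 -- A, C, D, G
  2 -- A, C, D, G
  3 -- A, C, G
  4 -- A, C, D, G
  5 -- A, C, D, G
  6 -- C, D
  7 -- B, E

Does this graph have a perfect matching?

The set {1, 2, 3, 4, 5, 6} has only 4 neighbours ({A, C, D, G}), so by Hall's theorem at most 5 of the 7 left vertices can be matched.
Hence no matching covers every left vertex.

No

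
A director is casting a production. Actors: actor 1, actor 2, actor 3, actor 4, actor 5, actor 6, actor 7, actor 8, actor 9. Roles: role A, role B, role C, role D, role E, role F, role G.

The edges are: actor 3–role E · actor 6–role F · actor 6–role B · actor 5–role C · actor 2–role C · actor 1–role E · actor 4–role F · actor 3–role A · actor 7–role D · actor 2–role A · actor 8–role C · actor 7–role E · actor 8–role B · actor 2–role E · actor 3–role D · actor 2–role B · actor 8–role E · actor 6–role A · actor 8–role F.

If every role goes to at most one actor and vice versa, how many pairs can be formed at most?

A valid assignment of size 6: actor 1→role E, actor 2→role A, actor 3→role D, actor 4→role F, actor 5→role C, actor 6→role B.
The set {actor 1, actor 2, actor 3, actor 4, actor 5, actor 6, actor 7, actor 8, actor 9} has only 6 neighbours ({role A, role B, role C, role D, role E, role F}), so by Hall's theorem at most 6 of the 9 actors can be matched.

6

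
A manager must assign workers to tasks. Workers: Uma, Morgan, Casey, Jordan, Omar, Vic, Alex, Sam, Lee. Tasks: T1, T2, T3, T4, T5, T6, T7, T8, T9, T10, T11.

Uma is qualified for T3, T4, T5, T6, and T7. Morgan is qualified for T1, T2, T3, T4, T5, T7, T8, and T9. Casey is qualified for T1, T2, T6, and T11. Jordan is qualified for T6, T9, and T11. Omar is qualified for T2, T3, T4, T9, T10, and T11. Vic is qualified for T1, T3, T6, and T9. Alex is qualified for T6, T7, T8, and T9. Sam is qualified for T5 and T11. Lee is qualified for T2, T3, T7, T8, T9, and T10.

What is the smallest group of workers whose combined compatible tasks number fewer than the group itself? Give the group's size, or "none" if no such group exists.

A matching saturating every worker exists, for instance Uma→T3, Morgan→T7, Casey→T2, Jordan→T11, Omar→T4, Vic→T6, Alex→T9, Sam→T5, Lee→T10.
By Hall's marriage theorem, this means |N(S)| ≥ |S| for every subset S, so no violating subset exists.

none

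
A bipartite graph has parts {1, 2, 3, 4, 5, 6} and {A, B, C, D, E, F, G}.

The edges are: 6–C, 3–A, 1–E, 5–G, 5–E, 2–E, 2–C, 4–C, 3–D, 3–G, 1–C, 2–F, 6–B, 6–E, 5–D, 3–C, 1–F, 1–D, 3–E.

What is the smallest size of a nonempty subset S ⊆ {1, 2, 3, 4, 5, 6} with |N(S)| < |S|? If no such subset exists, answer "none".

none

A matching saturating every left vertex exists, for instance 1→D, 2→F, 3→G, 4→C, 5→E, 6→B.
By Hall's marriage theorem, this means |N(S)| ≥ |S| for every subset S, so no violating subset exists.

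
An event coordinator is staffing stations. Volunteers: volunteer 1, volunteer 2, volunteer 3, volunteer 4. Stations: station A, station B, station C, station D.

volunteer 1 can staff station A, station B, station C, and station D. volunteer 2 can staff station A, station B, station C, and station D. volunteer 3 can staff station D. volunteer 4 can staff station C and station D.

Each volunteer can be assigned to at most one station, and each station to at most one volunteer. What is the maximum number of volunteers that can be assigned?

4

A valid assignment of size 4: volunteer 1-station B, volunteer 2-station A, volunteer 3-station D, volunteer 4-station C.
All 4 volunteers are matched, so no larger matching exists.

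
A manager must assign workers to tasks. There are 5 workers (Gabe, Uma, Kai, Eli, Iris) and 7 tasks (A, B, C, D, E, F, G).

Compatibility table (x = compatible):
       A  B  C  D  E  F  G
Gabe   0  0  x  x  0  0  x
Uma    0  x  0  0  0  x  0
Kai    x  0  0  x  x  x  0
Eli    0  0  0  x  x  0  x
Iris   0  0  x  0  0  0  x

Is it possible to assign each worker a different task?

Yes

One maximum matching: Gabe–G, Uma–B, Kai–D, Eli–E, Iris–C.
All 5 workers are covered.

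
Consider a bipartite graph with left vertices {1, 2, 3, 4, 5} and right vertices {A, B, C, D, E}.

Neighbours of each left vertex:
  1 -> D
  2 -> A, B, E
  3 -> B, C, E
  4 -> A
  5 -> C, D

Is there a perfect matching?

A valid assignment of size 5: 1→D, 2→E, 3→B, 4→A, 5→C.
Every left vertex is matched, so this is a perfect matching.

Yes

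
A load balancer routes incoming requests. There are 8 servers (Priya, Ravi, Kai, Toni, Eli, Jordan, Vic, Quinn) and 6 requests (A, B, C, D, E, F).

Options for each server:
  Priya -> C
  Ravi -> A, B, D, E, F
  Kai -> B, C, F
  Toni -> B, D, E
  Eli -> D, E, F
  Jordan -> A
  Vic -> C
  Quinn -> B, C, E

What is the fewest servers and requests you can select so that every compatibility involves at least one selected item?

A maximum matching has 6 edges (e.g. Priya–C, Ravi–E, Kai–F, Toni–B, Eli–D, Jordan–A).
By König's theorem the minimum vertex cover has the same size. One such cover is {A, B, C, D, E, F}.

6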